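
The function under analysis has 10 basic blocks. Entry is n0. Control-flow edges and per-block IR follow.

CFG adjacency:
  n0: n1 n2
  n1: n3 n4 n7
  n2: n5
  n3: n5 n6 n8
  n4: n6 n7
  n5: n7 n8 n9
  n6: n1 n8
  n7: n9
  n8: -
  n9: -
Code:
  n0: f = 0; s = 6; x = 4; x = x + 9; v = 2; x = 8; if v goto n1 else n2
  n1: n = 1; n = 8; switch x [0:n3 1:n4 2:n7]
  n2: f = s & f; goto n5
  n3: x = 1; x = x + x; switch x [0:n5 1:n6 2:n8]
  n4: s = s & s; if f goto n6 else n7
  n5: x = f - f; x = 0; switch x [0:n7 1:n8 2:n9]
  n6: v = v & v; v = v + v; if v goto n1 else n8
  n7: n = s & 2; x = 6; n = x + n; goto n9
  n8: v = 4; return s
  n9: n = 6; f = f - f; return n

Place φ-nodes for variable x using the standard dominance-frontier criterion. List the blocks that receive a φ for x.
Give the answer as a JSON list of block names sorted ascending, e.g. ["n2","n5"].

Answer: ["n1", "n5", "n6", "n7", "n8", "n9"]

Analysis:
idom tree: n1←n0 n2←n0 n3←n1 n4←n1 n5←n0 n6←n1 n7←n0 n8←n0 n9←n0
Dom at joins:
  n1: preds {n0,n6}: {n0} ∩ {n0,n1,n6} = {n0}; idom=n0
  n5: preds {n2,n3}: {n0,n2} ∩ {n0,n1,n3} = {n0}; idom=n0
  n6: preds {n3,n4}: {n0,n1,n3} ∩ {n0,n1,n4} = {n0,n1}; idom=n1
  n7: preds {n1,n4,n5}: {n0,n1} ∩ {n0,n1,n4} ∩ {n0,n5} = {n0}; idom=n0
  n8: preds {n3,n5,n6}: {n0,n1,n3} ∩ {n0,n5} ∩ {n0,n1,n6} = {n0}; idom=n0
  n9: preds {n5,n7}: {n0,n5} ∩ {n0,n7} = {n0}; idom=n0

DF derivation:
  join n1 pred n0: · stop@n0
  join n1 pred n6: n6→n1 stop@n0
  join n5 pred n2: n2 stop@n0
  join n5 pred n3: n3→n1 stop@n0
  join n6 pred n3: n3 stop@n1
  join n6 pred n4: n4 stop@n1
  join n7 pred n1: n1 stop@n0
  join n7 pred n4: n4→n1 stop@n0
  join n7 pred n5: n5 stop@n0
  join n8 pred n3: n3→n1 stop@n0
  join n8 pred n5: n5 stop@n0
  join n8 pred n6: n6→n1 stop@n0
  join n9 pred n5: n5 stop@n0
  join n9 pred n7: n7 stop@n0
  n0 → ∅
  n1 → {n1,n5,n7,n8}
  n2 → {n5}
  n3 → {n5,n6,n8}
  n4 → {n6,n7}
  n5 → {n7,n8,n9}
  n6 → {n1,n8}
  n7 → {n9}
  n8 → ∅
  n9 → ∅

φ for x: defs {n0,n3,n5,n7}
  DF⁺ = {n1,n5,n6,n7,n8,n9}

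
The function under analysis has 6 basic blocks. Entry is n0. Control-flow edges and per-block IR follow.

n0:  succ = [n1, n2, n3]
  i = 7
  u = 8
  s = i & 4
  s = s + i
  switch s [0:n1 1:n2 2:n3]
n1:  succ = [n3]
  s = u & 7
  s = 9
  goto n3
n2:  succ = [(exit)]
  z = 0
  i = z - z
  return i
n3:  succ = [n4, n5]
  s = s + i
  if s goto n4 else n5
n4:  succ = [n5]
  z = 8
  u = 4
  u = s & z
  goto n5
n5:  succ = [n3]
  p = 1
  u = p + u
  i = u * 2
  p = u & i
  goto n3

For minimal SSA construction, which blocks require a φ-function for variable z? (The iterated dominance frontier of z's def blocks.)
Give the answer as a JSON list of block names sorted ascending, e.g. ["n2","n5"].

Answer: ["n3", "n5"]

Derivation:
idom tree: n1←n0 n2←n0 n3←n0 n4←n3 n5←n3
Join-block Dom:
  n3: preds {n0,n1,n5}: {n0} ∩ {n0,n1} ∩ {n0,n3,n5} = {n0}; idom=n0
  n5: preds {n3,n4}: {n0,n3} ∩ {n0,n3,n4} = {n0,n3}; idom=n3

DF walk-up:
  n3←n0: walk · to n0
  n3←n1: walk n1 to n0
  n3←n5: walk n5→n3 to n0
  n5←n3: walk · to n3
  n5←n4: walk n4 to n3
  DF(n0)=∅
  DF(n1)={n3}
  DF(n2)=∅
  DF(n3)={n3}
  DF(n4)={n5}
  DF(n5)={n3}

φ for z: defs {n2,n4}
  DF⁺ = {n3,n5}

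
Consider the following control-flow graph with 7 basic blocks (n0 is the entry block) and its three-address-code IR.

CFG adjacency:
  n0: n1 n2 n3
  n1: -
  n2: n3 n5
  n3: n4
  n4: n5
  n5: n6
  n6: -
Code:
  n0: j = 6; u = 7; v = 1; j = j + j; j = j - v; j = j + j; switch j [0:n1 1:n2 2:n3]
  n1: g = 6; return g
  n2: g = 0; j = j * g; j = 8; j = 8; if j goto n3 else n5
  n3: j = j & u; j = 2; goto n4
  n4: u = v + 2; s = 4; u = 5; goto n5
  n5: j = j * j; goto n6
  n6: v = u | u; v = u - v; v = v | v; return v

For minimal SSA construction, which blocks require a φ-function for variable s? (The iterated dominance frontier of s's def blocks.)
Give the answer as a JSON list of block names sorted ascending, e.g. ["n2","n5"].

Answer: ["n5"]

Derivation:
idom tree: n1←n0 n2←n0 n3←n0 n4←n3 n5←n0 n6←n5
Join-block Dom:
  n3: preds {n0,n2}: {n0} ∩ {n0,n2} = {n0}; idom=n0
  n5: preds {n2,n4}: {n0,n2} ∩ {n0,n3,n4} = {n0}; idom=n0

DF walk-up:
  n3←n0: walk · to n0
  n3←n2: walk n2 to n0
  n5←n2: walk n2 to n0
  n5←n4: walk n4→n3 to n0
  n0 → ∅
  n1 → ∅
  n2 → {n3,n5}
  n3 → {n5}
  n4 → {n5}
  n5 → ∅
  n6 → ∅

φ for s: defs {n4}
  DF⁺ = {n5}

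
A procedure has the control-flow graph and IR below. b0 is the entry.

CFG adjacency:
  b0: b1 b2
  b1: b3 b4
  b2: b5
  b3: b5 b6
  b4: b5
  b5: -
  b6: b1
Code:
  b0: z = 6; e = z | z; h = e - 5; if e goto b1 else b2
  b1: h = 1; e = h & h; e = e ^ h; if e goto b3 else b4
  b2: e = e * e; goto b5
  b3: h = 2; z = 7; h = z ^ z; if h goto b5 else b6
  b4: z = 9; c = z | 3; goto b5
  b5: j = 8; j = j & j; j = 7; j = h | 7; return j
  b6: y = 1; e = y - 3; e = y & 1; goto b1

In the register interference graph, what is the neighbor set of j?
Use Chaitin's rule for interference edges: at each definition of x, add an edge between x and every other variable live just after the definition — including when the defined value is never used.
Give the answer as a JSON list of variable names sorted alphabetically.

def/use:
  b0: def={e,h,z} ue=∅
  b1: def={e,h} ue=∅
  b2: def={e} ue={e}
  b3: def={h,z} ue=∅
  b4: def={c,z} ue=∅
  b5: def={j} ue={h}
  b6: def={e,y} ue=∅

Live sets:
  live b0: ∅→{e,h}
  live b1: ∅→{h}
  live b2: {e,h}→{h}
  live b3: ∅→{h}
  live b4: {h}→{h}
  live b5: {h}→∅
  live b6: ∅→∅

Interfere edges:
  c: {h}
  e: {h,y}
  h: {c,e,j,z}
  j: {h}
  y: {e}
  z: {h}

N(j) = ["h"]

Answer: ["h"]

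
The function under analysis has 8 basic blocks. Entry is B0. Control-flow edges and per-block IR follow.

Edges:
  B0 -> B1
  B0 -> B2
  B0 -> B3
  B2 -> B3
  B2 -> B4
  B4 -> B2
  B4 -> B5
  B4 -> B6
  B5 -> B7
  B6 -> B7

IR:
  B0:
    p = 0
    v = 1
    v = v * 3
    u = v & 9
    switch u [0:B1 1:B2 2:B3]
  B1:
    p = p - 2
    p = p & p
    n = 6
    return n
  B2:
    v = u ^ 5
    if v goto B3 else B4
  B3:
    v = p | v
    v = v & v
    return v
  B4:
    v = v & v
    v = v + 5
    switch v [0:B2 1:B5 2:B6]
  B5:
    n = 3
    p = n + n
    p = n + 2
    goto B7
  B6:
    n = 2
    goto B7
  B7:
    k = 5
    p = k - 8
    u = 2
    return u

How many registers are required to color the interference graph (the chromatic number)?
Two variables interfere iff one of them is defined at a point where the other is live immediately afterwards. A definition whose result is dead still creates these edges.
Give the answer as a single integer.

Answer: 3

Derivation:
def/use:
  B0: def={p,u,v} ue=∅
  B1: def={n,p} ue={p}
  B2: def={v} ue={u}
  B3: def={v} ue={p,v}
  B4: def={v} ue={v}
  B5: def={n,p} ue=∅
  B6: def={n} ue=∅
  B7: def={k,p,u} ue=∅

Liveness:
  live B0: ∅→{p,u,v}
  live B1: {p}→∅
  live B2: {p,u}→{p,u,v}
  live B3: {p,v}→∅
  live B4: {p,u,v}→{p,u}
  live B5: ∅→∅
  live B6: ∅→∅
  live B7: ∅→∅

Interfere edges:
  k — ∅
  n — {p}
  p — {n,u,v}
  u — {p,v}
  v — {p,u}

Chromatic number:
  clique {p,u,v} ⇒ need ≥ 3
  assign k→c0 n→c1 p→c0 u→c1 v→c2 — no edge inside a register ⇒ χ ≤ 3
  χ = 3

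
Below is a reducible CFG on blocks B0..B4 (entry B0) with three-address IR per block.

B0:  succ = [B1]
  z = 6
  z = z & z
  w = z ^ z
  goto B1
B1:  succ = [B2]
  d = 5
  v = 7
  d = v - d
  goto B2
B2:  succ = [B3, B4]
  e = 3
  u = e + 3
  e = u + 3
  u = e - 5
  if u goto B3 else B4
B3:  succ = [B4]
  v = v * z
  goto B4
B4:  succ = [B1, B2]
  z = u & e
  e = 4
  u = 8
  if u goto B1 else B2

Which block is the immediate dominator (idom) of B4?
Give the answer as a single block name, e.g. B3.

Answer: B2

Derivation:
idom tree: B1←B0 B2←B1 B3←B2 B4←B2
Dom∩ at merges:
  B1: preds {B0,B4}: {B0} ∩ {B0,B1,B2,B4} = {B0}; idom=B0
  B2: preds {B1,B4}: {B0,B1} ∩ {B0,B1,B2,B4} = {B0,B1}; idom=B1
  B4: preds {B2,B3}: {B0,B1,B2} ∩ {B0,B1,B2,B3} = {B0,B1,B2}; idom=B2

idom(B4) = B2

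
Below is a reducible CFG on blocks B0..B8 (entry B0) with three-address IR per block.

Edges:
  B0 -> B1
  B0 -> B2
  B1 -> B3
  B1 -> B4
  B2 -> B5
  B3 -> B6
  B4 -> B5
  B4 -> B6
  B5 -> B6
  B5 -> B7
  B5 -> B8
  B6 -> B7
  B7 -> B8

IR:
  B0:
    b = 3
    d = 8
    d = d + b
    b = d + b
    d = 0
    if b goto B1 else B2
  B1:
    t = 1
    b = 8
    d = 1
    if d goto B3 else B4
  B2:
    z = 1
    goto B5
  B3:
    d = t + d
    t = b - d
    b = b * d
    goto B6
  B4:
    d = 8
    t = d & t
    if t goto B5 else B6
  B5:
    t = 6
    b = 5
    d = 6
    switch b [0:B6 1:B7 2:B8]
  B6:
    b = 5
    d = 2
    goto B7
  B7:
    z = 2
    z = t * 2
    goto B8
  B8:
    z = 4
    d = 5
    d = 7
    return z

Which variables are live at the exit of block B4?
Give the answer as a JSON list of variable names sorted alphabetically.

def/use:
  B0: {b,d} / ∅
  B1: {b,d,t} / ∅
  B2: {z} / ∅
  B3: {b,d,t} / {b,d,t}
  B4: {d,t} / {t}
  B5: {b,d,t} / ∅
  B6: {b,d} / ∅
  B7: {z} / {t}
  B8: {d,z} / ∅

Backward fixpoint:
  B0: in=∅ out=∅
  B1: in=∅ out={b,d,t}
  B2: in=∅ out=∅
  B3: in={b,d,t} out={t}
  B4: in={t} out={t}
  B5: in=∅ out={t}
  B6: in={t} out={t}
  B7: in={t} out=∅
  B8: in=∅ out=∅

live-out(B4) = ["t"]

Answer: ["t"]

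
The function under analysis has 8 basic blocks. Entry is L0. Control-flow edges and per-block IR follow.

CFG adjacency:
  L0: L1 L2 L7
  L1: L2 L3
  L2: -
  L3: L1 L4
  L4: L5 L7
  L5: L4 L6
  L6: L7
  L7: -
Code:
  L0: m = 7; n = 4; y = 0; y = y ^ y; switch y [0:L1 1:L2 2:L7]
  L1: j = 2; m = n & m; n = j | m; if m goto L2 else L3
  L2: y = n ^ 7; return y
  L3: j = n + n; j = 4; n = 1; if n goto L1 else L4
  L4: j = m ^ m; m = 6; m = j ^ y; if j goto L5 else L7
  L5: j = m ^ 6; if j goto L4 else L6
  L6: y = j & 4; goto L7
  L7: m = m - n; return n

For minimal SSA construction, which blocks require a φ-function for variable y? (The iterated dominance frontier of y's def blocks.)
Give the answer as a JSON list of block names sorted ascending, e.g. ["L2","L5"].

Answer: ["L7"]

Derivation:
idom tree: L1←L0 L2←L0 L3←L1 L4←L3 L5←L4 L6←L5 L7←L0
Dom∩ at merges:
  L1: preds {L0,L3}: {L0} ∩ {L0,L1,L3} = {L0}; idom=L0
  L2: preds {L0,L1}: {L0} ∩ {L0,L1} = {L0}; idom=L0
  L4: preds {L3,L5}: {L0,L1,L3} ∩ {L0,L1,L3,L4,L5} = {L0,L1,L3}; idom=L3
  L7: preds {L0,L4,L6}: {L0} ∩ {L0,L1,L3,L4} ∩ {L0,L1,L3,L4,L5,L6} = {L0}; idom=L0

Frontier:
  join L1 pred L0: · stop@L0
  join L1 pred L3: L3→L1 stop@L0
  join L2 pred L0: · stop@L0
  join L2 pred L1: L1 stop@L0
  join L4 pred L3: · stop@L3
  join L4 pred L5: L5→L4 stop@L3
  join L7 pred L0: · stop@L0
  join L7 pred L4: L4→L3→L1 stop@L0
  join L7 pred L6: L6→L5→L4→L3→L1 stop@L0
  DF(L0)=∅
  DF(L1)={L1,L2,L7}
  DF(L2)=∅
  DF(L3)={L1,L7}
  DF(L4)={L4,L7}
  DF(L5)={L4,L7}
  DF(L6)={L7}
  DF(L7)=∅

φ for y: defs {L0,L2,L6}
  DF⁺ = {L7}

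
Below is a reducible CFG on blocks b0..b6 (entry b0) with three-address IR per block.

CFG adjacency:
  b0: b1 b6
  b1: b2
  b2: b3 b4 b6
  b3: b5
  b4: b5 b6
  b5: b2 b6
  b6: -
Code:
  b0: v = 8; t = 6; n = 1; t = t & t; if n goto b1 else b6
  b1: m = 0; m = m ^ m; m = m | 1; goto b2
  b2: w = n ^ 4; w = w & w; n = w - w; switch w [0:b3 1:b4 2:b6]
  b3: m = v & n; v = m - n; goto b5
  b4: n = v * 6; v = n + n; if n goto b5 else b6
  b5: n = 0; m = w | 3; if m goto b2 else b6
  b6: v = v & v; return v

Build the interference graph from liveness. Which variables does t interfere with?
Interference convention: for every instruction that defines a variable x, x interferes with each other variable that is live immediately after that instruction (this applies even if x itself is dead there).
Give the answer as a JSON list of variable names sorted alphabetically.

Per-block:
  b0 def {n,t,v} use ∅
  b1 def {m} use ∅
  b2 def {n,w} use {n}
  b3 def {m,v} use {n,v}
  b4 def {n,v} use {v}
  b5 def {m,n} use {w}
  b6 def {v} use {v}

Backward fixpoint:
  b0 li=∅ lo={n,v}
  b1 li={n,v} lo={n,v}
  b2 li={n,v} lo={n,v,w}
  b3 li={n,v,w} lo={v,w}
  b4 li={v,w} lo={v,w}
  b5 li={v,w} lo={n,v}
  b6 li={v} lo=∅

Interfere edges:
  m: {n,v,w}
  n: {m,t,v,w}
  t: {n,v}
  v: {m,n,t,w}
  w: {m,n,v}

N(t) = ["n", "v"]

Answer: ["n", "v"]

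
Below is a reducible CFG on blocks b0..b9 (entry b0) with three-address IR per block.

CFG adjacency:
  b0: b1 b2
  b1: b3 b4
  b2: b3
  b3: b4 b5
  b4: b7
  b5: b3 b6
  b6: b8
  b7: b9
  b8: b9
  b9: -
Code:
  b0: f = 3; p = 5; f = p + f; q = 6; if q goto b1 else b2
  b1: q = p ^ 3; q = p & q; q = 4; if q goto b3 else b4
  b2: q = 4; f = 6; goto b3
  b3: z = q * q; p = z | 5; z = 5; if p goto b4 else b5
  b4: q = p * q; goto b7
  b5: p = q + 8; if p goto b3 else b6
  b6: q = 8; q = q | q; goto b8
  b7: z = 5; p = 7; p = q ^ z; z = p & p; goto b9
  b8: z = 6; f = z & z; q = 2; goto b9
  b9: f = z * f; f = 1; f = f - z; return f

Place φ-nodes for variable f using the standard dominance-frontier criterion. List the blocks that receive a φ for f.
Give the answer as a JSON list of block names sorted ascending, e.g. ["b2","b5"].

idom tree: b1←b0 b2←b0 b3←b0 b4←b0 b5←b3 b6←b5 b7←b4 b8←b6 b9←b0
Dom at joins:
  b3: preds {b1,b2,b5}: {b0,b1} ∩ {b0,b2} ∩ {b0,b3,b5} = {b0}; idom=b0
  b4: preds {b1,b3}: {b0,b1} ∩ {b0,b3} = {b0}; idom=b0
  b9: preds {b7,b8}: {b0,b4,b7} ∩ {b0,b3,b5,b6,b8} = {b0}; idom=b0

DF derivation:
  join b3 pred b1: b1 stop@b0
  join b3 pred b2: b2 stop@b0
  join b3 pred b5: b5→b3 stop@b0
  join b4 pred b1: b1 stop@b0
  join b4 pred b3: b3 stop@b0
  join b9 pred b7: b7→b4 stop@b0
  join b9 pred b8: b8→b6→b5→b3 stop@b0
  b0 → ∅
  b1 → {b3,b4}
  b2 → {b3}
  b3 → {b3,b4,b9}
  b4 → {b9}
  b5 → {b3,b9}
  b6 → {b9}
  b7 → {b9}
  b8 → {b9}
  b9 → ∅

φ for f: defs {b0,b2,b8,b9}
  DF⁺ = {b3,b4,b9}

Answer: ["b3", "b4", "b9"]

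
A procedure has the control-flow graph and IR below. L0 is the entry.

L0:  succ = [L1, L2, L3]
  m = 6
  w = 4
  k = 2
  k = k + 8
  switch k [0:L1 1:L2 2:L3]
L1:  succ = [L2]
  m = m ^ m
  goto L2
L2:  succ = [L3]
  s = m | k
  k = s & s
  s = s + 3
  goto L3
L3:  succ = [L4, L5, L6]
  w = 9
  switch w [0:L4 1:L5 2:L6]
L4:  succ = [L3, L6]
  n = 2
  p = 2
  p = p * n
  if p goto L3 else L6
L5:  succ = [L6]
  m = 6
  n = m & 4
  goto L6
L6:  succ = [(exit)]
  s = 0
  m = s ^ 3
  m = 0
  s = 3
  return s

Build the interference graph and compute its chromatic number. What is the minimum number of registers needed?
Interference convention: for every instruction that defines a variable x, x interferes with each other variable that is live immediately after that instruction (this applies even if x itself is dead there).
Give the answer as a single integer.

Block summaries:
  L0: def={k,m,w} ue=∅
  L1: def={m} ue={m}
  L2: def={k,s} ue={k,m}
  L3: def={w} ue=∅
  L4: def={n,p} ue=∅
  L5: def={m,n} ue=∅
  L6: def={m,s} ue=∅

Live sets:
  L0: in=∅ out={k,m}
  L1: in={k,m} out={k,m}
  L2: in={k,m} out=∅
  L3: in=∅ out=∅
  L4: in=∅ out=∅
  L5: in=∅ out=∅
  L6: in=∅ out=∅

Interference:
  k↔{m,s}
  m↔{k,w}
  n↔{p}
  p↔{n}
  s↔{k}
  w↔{m}

Registers:
  {k,m} pairwise interfere (2-clique) ⇒ χ ≥ 2
  assign k→r0 m→r1 n→r0 p→r1 s→r1 w→r0 — no edge inside a register ⇒ χ ≤ 2
  χ = 2

Answer: 2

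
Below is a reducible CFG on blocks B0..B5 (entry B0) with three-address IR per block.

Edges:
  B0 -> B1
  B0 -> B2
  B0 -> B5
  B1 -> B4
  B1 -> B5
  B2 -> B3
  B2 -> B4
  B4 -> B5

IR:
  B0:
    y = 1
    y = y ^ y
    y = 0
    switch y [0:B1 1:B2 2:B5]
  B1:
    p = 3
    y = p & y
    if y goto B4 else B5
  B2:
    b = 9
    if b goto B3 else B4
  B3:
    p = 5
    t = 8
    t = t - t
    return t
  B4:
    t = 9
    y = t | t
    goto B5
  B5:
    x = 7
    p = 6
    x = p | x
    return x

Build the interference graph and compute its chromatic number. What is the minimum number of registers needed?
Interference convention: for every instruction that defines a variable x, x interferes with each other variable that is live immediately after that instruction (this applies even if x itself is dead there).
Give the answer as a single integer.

Block summaries:
  B0: def={y} ue=∅
  B1: def={p,y} ue={y}
  B2: def={b} ue=∅
  B3: def={p,t} ue=∅
  B4: def={t,y} ue=∅
  B5: def={p,x} ue=∅

Live sets:
  B0: in=∅ out={y}
  B1: in={y} out=∅
  B2: in=∅ out=∅
  B3: in=∅ out=∅
  B4: in=∅ out=∅
  B5: in=∅ out=∅

Interfere edges:
  b — ∅
  p — {x,y}
  t — ∅
  x — {p}
  y — {p}

Colouring:
  {p,x} pairwise interfere (2-clique) ⇒ χ ≥ 2
  2-colouring: r0={b,p,t}  r1={x,y}
  χ = 2

Answer: 2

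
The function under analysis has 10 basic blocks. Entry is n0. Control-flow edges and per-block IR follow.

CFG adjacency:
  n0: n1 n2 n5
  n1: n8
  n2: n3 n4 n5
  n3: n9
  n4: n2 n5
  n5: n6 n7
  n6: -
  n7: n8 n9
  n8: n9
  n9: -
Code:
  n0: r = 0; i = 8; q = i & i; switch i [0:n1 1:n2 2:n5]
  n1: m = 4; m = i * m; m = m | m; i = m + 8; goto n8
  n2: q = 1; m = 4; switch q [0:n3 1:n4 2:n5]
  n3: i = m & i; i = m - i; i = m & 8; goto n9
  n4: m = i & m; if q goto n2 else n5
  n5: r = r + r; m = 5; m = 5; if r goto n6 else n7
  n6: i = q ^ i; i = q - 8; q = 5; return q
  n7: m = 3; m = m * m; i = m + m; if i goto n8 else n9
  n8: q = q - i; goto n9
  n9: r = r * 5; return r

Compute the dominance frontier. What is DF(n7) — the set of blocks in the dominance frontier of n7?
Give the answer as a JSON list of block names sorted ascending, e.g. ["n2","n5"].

Answer: ["n8", "n9"]

Analysis:
idom tree: n1←n0 n2←n0 n3←n2 n4←n2 n5←n0 n6←n5 n7←n5 n8←n0 n9←n0
Dom∩ at merges:
  n2: preds {n0,n4}: {n0} ∩ {n0,n2,n4} = {n0}; idom=n0
  n5: preds {n0,n2,n4}: {n0} ∩ {n0,n2} ∩ {n0,n2,n4} = {n0}; idom=n0
  n8: preds {n1,n7}: {n0,n1} ∩ {n0,n5,n7} = {n0}; idom=n0
  n9: preds {n3,n7,n8}: {n0,n2,n3} ∩ {n0,n5,n7} ∩ {n0,n8} = {n0}; idom=n0

Frontier:
  n2←n0: walk · to n0
  n2←n4: walk n4→n2 to n0
  n5←n0: walk · to n0
  n5←n2: walk n2 to n0
  n5←n4: walk n4→n2 to n0
  n8←n1: walk n1 to n0
  n8←n7: walk n7→n5 to n0
  n9←n3: walk n3→n2 to n0
  n9←n7: walk n7→n5 to n0
  n9←n8: walk n8 to n0
  n0 → ∅
  n1 → {n8}
  n2 → {n2,n5,n9}
  n3 → {n9}
  n4 → {n2,n5}
  n5 → {n8,n9}
  n6 → ∅
  n7 → {n8,n9}
  n8 → {n9}
  n9 → ∅

DF(n7) = ["n8", "n9"]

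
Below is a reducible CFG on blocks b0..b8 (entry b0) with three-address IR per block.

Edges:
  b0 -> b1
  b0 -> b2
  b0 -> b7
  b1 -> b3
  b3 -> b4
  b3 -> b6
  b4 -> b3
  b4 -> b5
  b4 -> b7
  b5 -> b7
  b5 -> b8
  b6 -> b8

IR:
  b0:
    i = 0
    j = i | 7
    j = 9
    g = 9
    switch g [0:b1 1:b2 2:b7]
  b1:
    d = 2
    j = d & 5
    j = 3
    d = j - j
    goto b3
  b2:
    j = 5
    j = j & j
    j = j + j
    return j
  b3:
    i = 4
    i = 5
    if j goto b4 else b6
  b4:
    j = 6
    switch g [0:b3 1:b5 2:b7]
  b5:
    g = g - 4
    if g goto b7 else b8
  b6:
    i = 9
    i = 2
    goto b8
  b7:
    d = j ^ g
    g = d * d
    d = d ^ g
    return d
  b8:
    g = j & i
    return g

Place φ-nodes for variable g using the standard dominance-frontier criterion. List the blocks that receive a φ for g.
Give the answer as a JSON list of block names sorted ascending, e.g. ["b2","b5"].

Answer: ["b7", "b8"]

Derivation:
idom tree: b1←b0 b2←b0 b3←b1 b4←b3 b5←b4 b6←b3 b7←b0 b8←b3
Join-block Dom:
  b3: preds {b1,b4}: {b0,b1} ∩ {b0,b1,b3,b4} = {b0,b1}; idom=b1
  b7: preds {b0,b4,b5}: {b0} ∩ {b0,b1,b3,b4} ∩ {b0,b1,b3,b4,b5} = {b0}; idom=b0
  b8: preds {b5,b6}: {b0,b1,b3,b4,b5} ∩ {b0,b1,b3,b6} = {b0,b1,b3}; idom=b3

Frontier:
  join b3 pred b1: · stop@b1
  join b3 pred b4: b4→b3 stop@b1
  join b7 pred b0: · stop@b0
  join b7 pred b4: b4→b3→b1 stop@b0
  join b7 pred b5: b5→b4→b3→b1 stop@b0
  join b8 pred b5: b5→b4 stop@b3
  join b8 pred b6: b6 stop@b3
  DF(b0)=∅
  DF(b1)={b7}
  DF(b2)=∅
  DF(b3)={b3,b7}
  DF(b4)={b3,b7,b8}
  DF(b5)={b7,b8}
  DF(b6)={b8}
  DF(b7)=∅
  DF(b8)=∅

φ for g: defs {b0,b5,b7,b8}
  DF⁺ = {b7,b8}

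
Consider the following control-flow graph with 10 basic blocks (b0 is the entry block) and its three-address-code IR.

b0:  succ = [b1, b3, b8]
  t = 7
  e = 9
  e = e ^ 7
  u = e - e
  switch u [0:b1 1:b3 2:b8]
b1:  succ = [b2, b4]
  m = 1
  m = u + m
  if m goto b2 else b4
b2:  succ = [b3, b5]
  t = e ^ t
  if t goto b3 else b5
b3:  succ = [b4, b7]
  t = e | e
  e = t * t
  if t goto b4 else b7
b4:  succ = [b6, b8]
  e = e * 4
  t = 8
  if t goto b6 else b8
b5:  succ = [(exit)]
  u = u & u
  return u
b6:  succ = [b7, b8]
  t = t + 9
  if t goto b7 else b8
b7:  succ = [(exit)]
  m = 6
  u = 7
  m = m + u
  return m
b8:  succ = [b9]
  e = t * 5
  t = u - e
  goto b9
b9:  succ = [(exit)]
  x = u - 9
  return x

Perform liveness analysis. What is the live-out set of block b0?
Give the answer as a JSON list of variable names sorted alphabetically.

Answer: ["e", "t", "u"]

Working:
Block summaries:
  b0: {e,t,u} / ∅
  b1: {m} / {u}
  b2: {t} / {e,t}
  b3: {e,t} / {e}
  b4: {e,t} / {e}
  b5: {u} / {u}
  b6: {t} / {t}
  b7: {m,u} / ∅
  b8: {e,t} / {t,u}
  b9: {x} / {u}

Backward fixpoint:
  b0 li=∅ lo={e,t,u}
  b1 li={e,t,u} lo={e,t,u}
  b2 li={e,t,u} lo={e,u}
  b3 li={e,u} lo={e,u}
  b4 li={e,u} lo={t,u}
  b5 li={u} lo=∅
  b6 li={t,u} lo={t,u}
  b7 li=∅ lo=∅
  b8 li={t,u} lo={u}
  b9 li={u} lo=∅

live-out(b0) = ["e", "t", "u"]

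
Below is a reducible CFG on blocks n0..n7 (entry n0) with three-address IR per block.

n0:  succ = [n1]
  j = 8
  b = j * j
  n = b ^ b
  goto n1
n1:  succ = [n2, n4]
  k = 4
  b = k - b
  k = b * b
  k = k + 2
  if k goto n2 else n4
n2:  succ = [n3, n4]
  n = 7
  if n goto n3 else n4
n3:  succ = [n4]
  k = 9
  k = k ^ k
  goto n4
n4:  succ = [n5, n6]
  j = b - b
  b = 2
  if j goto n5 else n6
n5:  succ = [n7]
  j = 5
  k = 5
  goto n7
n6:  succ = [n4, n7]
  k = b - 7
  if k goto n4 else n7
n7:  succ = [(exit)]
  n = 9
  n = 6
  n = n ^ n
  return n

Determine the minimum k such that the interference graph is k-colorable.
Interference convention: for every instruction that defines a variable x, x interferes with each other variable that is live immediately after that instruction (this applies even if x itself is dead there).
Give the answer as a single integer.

def/use:
  n0: {b,j,n} / ∅
  n1: {b,k} / {b}
  n2: {n} / ∅
  n3: {k} / ∅
  n4: {b,j} / {b}
  n5: {j,k} / ∅
  n6: {k} / {b}
  n7: {n} / ∅

Live sets:
  live n0: ∅→{b}
  live n1: {b}→{b}
  live n2: {b}→{b}
  live n3: {b}→{b}
  live n4: {b}→{b}
  live n5: ∅→∅
  live n6: {b}→{b}
  live n7: ∅→∅

Interfere edges:
  b: {j,k,n}
  j: {b}
  k: {b}
  n: {b}

Chromatic number:
  lower bound: {b,j} mutually conflict ⇒ χ ≥ 2
  2-colouring: c0={b}  c1={j,k,n}
  χ = 2

Answer: 2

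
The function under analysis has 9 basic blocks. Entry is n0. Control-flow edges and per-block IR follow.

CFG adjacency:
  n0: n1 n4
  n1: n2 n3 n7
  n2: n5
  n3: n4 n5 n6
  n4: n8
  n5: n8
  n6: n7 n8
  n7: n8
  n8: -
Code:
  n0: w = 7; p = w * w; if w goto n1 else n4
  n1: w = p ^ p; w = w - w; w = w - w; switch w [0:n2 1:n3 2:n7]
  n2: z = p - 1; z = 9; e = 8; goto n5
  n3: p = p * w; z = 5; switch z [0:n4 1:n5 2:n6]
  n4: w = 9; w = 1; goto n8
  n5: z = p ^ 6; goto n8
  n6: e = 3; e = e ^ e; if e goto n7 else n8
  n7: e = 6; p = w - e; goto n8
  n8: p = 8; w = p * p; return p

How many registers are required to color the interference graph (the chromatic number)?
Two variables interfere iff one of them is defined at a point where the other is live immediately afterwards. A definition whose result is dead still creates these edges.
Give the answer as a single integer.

Per-block:
  n0 def {p,w} use ∅
  n1 def {w} use {p}
  n2 def {e,z} use {p}
  n3 def {p,z} use {p,w}
  n4 def {w} use ∅
  n5 def {z} use {p}
  n6 def {e} use ∅
  n7 def {e,p} use {w}
  n8 def {p,w} use ∅

Live sets:
  n0 li=∅ lo={p}
  n1 li={p} lo={p,w}
  n2 li={p} lo={p}
  n3 li={p,w} lo={p,w}
  n4 li=∅ lo=∅
  n5 li={p} lo=∅
  n6 li={w} lo={w}
  n7 li={w} lo=∅
  n8 li=∅ lo=∅

Interference:
  e: {p,w}
  p: {e,w,z}
  w: {e,p,z}
  z: {p,w}

Colouring:
  clique {e,p,w} ⇒ need ≥ 3
  3-colouring: R0={p}  R1={w}  R2={e,z}
  χ = 3

Answer: 3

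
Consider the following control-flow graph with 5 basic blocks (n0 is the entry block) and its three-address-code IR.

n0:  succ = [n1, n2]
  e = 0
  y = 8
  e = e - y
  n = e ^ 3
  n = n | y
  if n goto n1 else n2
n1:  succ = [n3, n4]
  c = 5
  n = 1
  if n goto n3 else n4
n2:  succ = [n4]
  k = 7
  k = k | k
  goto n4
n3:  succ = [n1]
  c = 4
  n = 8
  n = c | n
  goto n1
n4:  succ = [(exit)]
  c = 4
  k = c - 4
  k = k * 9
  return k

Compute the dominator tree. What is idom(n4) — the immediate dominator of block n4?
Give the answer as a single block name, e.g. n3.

Answer: n0

Analysis:
idom tree: n1←n0 n2←n0 n3←n1 n4←n0
Join-block Dom:
  n1: preds {n0,n3}: {n0} ∩ {n0,n1,n3} = {n0}; idom=n0
  n4: preds {n1,n2}: {n0,n1} ∩ {n0,n2} = {n0}; idom=n0

idom(n4) = n0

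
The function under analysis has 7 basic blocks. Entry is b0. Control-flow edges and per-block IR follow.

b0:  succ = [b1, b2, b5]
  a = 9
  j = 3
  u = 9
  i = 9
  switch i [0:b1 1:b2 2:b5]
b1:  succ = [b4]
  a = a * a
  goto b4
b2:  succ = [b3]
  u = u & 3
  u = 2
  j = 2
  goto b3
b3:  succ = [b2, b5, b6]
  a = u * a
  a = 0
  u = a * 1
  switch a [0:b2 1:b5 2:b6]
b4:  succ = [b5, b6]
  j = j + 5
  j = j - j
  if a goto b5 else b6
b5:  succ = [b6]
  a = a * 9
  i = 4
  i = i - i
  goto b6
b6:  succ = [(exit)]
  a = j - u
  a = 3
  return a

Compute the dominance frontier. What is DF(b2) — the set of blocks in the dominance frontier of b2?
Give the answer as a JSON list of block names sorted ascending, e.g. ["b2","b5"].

idom tree: b1←b0 b2←b0 b3←b2 b4←b1 b5←b0 b6←b0
Join-block Dom:
  b2: preds {b0,b3}: {b0} ∩ {b0,b2,b3} = {b0}; idom=b0
  b5: preds {b0,b3,b4}: {b0} ∩ {b0,b2,b3} ∩ {b0,b1,b4} = {b0}; idom=b0
  b6: preds {b3,b4,b5}: {b0,b2,b3} ∩ {b0,b1,b4} ∩ {b0,b5} = {b0}; idom=b0

DF derivation:
  b2←b0: walk · to b0
  b2←b3: walk b3→b2 to b0
  b5←b0: walk · to b0
  b5←b3: walk b3→b2 to b0
  b5←b4: walk b4→b1 to b0
  b6←b3: walk b3→b2 to b0
  b6←b4: walk b4→b1 to b0
  b6←b5: walk b5 to b0
  b0 → ∅
  b1 → {b5,b6}
  b2 → {b2,b5,b6}
  b3 → {b2,b5,b6}
  b4 → {b5,b6}
  b5 → {b6}
  b6 → ∅

DF(b2) = ["b2", "b5", "b6"]

Answer: ["b2", "b5", "b6"]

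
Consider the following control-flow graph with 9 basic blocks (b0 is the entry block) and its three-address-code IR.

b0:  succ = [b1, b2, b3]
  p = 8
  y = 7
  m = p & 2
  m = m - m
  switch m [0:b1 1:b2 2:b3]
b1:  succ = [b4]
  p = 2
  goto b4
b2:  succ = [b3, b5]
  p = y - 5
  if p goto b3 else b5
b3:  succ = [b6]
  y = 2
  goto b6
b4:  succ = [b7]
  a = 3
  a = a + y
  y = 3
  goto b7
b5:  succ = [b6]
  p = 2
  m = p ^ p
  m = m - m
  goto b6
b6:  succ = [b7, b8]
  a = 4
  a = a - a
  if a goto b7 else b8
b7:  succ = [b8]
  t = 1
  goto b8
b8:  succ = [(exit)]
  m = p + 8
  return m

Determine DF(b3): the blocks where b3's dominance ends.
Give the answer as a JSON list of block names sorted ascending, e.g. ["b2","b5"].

Answer: ["b6"]

Analysis:
idom tree: b1←b0 b2←b0 b3←b0 b4←b1 b5←b2 b6←b0 b7←b0 b8←b0
Join-block Dom:
  b3: preds {b0,b2}: {b0} ∩ {b0,b2} = {b0}; idom=b0
  b6: preds {b3,b5}: {b0,b3} ∩ {b0,b2,b5} = {b0}; idom=b0
  b7: preds {b4,b6}: {b0,b1,b4} ∩ {b0,b6} = {b0}; idom=b0
  b8: preds {b6,b7}: {b0,b6} ∩ {b0,b7} = {b0}; idom=b0

Frontier:
  join b3 pred b0: · stop@b0
  join b3 pred b2: b2 stop@b0
  join b6 pred b3: b3 stop@b0
  join b6 pred b5: b5→b2 stop@b0
  join b7 pred b4: b4→b1 stop@b0
  join b7 pred b6: b6 stop@b0
  join b8 pred b6: b6 stop@b0
  join b8 pred b7: b7 stop@b0
  b0 → ∅
  b1 → {b7}
  b2 → {b3,b6}
  b3 → {b6}
  b4 → {b7}
  b5 → {b6}
  b6 → {b7,b8}
  b7 → {b8}
  b8 → ∅

DF(b3) = ["b6"]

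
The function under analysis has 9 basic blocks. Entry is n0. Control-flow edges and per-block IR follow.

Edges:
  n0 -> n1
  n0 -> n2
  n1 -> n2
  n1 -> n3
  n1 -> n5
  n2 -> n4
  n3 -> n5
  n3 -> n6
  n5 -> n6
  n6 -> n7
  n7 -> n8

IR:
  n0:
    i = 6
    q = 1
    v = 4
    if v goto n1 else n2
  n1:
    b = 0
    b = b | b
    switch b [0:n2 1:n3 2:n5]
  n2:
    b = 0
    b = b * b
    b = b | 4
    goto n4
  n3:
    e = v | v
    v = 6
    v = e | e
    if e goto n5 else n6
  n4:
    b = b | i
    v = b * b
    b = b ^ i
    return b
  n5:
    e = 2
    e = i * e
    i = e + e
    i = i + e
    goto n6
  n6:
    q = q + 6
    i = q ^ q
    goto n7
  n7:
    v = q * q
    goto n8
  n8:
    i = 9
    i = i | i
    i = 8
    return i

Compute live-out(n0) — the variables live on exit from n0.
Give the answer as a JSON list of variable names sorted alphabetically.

Block summaries:
  n0: {i,q,v} / ∅
  n1: {b} / ∅
  n2: {b} / ∅
  n3: {e,v} / {v}
  n4: {b,v} / {b,i}
  n5: {e,i} / {i}
  n6: {i,q} / {q}
  n7: {v} / {q}
  n8: {i} / ∅

Live sets:
  live n0: ∅→{i,q,v}
  live n1: {i,q,v}→{i,q,v}
  live n2: {i}→{b,i}
  live n3: {i,q,v}→{i,q}
  live n4: {b,i}→∅
  live n5: {i,q}→{q}
  live n6: {q}→{q}
  live n7: {q}→∅
  live n8: ∅→∅

live-out(n0) = ["i", "q", "v"]

Answer: ["i", "q", "v"]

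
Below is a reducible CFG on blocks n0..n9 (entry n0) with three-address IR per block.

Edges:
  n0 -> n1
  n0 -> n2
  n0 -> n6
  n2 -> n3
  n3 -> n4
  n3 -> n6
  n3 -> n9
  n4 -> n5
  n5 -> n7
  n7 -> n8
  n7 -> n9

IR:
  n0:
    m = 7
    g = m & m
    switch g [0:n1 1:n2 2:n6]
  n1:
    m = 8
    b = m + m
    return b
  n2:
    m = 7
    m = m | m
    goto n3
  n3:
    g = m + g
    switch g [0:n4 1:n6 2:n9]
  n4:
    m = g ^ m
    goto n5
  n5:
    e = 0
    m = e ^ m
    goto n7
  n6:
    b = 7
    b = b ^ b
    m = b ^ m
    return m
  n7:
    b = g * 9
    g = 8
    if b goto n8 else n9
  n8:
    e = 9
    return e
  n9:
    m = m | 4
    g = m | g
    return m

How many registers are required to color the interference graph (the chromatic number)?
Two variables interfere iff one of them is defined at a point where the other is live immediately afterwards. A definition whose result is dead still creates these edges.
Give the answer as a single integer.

def/use:
  n0: {g,m} / ∅
  n1: {b,m} / ∅
  n2: {m} / ∅
  n3: {g} / {g,m}
  n4: {m} / {g,m}
  n5: {e,m} / {m}
  n6: {b,m} / {m}
  n7: {b,g} / {g}
  n8: {e} / ∅
  n9: {g,m} / {g,m}

Backward fixpoint:
  n0: in=∅ out={g,m}
  n1: in=∅ out=∅
  n2: in={g} out={g,m}
  n3: in={g,m} out={g,m}
  n4: in={g,m} out={g,m}
  n5: in={g,m} out={g,m}
  n6: in={m} out=∅
  n7: in={g,m} out={g,m}
  n8: in=∅ out=∅
  n9: in={g,m} out=∅

Interfere edges:
  b↔{g,m}
  e↔{g,m}
  g↔{b,e,m}
  m↔{b,e,g}

Registers:
  lower bound: {b,g,m} mutually conflict ⇒ χ ≥ 3
  3-colouring: r0={g}  r1={m}  r2={b,e}
  χ = 3

Answer: 3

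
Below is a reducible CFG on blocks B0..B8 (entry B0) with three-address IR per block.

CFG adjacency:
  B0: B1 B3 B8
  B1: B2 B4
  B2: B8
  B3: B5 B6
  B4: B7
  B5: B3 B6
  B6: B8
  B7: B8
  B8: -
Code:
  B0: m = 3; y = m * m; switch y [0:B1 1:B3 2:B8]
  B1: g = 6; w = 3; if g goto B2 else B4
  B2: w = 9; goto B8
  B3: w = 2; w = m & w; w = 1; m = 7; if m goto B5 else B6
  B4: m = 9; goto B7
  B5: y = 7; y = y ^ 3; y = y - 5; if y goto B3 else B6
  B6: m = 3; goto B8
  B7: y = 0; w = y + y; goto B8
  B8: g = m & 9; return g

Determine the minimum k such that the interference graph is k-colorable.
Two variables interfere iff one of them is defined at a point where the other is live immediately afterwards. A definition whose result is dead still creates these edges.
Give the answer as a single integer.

Answer: 3

Working:
def/use:
  B0 def {m,y} use ∅
  B1 def {g,w} use ∅
  B2 def {w} use ∅
  B3 def {m,w} use {m}
  B4 def {m} use ∅
  B5 def {y} use ∅
  B6 def {m} use ∅
  B7 def {w,y} use ∅
  B8 def {g} use {m}

Liveness:
  B0: in=∅ out={m}
  B1: in={m} out={m}
  B2: in={m} out={m}
  B3: in={m} out={m}
  B4: in=∅ out={m}
  B5: in={m} out={m}
  B6: in=∅ out={m}
  B7: in={m} out={m}
  B8: in={m} out=∅

Conflict graph:
  g — {m,w}
  m — {g,w,y}
  w — {g,m}
  y — {m}

Colouring:
  {g,m,w} pairwise interfere (3-clique) ⇒ χ ≥ 3
  3-colouring: r0={m}  r1={g,y}  r2={w}
  χ = 3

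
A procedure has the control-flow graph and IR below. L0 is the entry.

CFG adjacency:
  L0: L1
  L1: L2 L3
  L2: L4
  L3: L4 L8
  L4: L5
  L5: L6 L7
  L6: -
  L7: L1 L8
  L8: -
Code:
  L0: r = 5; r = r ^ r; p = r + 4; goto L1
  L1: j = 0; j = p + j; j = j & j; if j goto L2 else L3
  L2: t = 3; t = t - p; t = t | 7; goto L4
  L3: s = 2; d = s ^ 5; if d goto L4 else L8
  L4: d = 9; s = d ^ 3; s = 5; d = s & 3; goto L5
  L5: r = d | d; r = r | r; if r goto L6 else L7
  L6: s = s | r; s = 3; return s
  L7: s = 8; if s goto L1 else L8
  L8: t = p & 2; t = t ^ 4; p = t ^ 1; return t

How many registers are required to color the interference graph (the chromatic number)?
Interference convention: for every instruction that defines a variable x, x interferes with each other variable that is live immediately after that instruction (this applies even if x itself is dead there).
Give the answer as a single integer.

Answer: 3

Working:
Block summaries:
  L0: def={p,r} ue=∅
  L1: def={j} ue={p}
  L2: def={t} ue={p}
  L3: def={d,s} ue=∅
  L4: def={d,s} ue=∅
  L5: def={r} ue={d}
  L6: def={s} ue={r,s}
  L7: def={s} ue=∅
  L8: def={p,t} ue={p}

Backward fixpoint:
  L0 li=∅ lo={p}
  L1 li={p} lo={p}
  L2 li={p} lo={p}
  L3 li={p} lo={p}
  L4 li={p} lo={d,p,s}
  L5 li={d,p,s} lo={p,r,s}
  L6 li={r,s} lo=∅
  L7 li={p} lo={p}
  L8 li={p} lo=∅

Conflict graph:
  d — {p,s}
  j — {p}
  p — {d,j,r,s,t}
  r — {p,s}
  s — {d,p,r}
  t — {p}

Chromatic number:
  {d,p,s} pairwise interfere (3-clique) ⇒ χ ≥ 3
  3-colouring: r0={p}  r1={j,s,t}  r2={d,r}
  χ = 3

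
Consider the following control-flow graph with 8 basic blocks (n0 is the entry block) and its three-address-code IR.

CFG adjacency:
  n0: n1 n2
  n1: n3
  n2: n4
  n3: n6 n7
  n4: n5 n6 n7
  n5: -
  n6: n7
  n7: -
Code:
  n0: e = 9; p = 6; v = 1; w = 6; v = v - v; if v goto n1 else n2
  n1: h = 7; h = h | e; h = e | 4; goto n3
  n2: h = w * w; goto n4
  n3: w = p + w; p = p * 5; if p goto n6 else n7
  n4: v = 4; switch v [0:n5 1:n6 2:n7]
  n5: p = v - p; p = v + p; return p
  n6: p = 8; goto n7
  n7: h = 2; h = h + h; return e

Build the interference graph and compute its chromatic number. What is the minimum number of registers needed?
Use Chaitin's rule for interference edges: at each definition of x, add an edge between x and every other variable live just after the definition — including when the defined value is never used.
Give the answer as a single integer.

Block summaries:
  n0 def {e,p,v,w} use ∅
  n1 def {h} use {e}
  n2 def {h} use {w}
  n3 def {p,w} use {p,w}
  n4 def {v} use ∅
  n5 def {p} use {p,v}
  n6 def {p} use ∅
  n7 def {h} use {e}

Live sets:
  live n0: ∅→{e,p,w}
  live n1: {e,p,w}→{e,p,w}
  live n2: {e,p,w}→{e,p}
  live n3: {e,p,w}→{e}
  live n4: {e,p}→{e,p,v}
  live n5: {p,v}→∅
  live n6: {e}→{e}
  live n7: {e}→∅

Conflict graph:
  e↔{h,p,v,w}
  h↔{e,p,w}
  p↔{e,h,v,w}
  v↔{e,p,w}
  w↔{e,h,p,v}

Colouring:
  lower bound: {e,h,p,w} mutually conflict ⇒ χ ≥ 4
  4-colouring: R0={e}  R1={p}  R2={w}  R3={h,v}
  χ = 4

Answer: 4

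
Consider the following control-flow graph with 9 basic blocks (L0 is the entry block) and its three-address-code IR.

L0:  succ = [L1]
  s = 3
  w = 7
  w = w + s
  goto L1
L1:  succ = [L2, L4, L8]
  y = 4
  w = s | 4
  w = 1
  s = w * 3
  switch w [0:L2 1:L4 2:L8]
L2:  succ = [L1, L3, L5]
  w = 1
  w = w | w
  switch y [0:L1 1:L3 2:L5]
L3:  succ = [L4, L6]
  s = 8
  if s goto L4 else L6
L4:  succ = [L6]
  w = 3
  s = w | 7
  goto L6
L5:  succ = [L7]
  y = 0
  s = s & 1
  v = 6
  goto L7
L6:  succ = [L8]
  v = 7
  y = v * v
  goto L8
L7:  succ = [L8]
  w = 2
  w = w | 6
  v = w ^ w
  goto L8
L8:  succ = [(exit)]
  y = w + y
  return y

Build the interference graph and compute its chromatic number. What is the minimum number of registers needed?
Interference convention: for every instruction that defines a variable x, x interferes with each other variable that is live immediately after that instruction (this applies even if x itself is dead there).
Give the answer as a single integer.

def/use:
  L0 def {s,w} use ∅
  L1 def {s,w,y} use {s}
  L2 def {w} use {y}
  L3 def {s} use ∅
  L4 def {s,w} use ∅
  L5 def {s,v,y} use {s}
  L6 def {v,y} use ∅
  L7 def {v,w} use ∅
  L8 def {y} use {w,y}

Liveness:
  L0: in=∅ out={s}
  L1: in={s} out={s,w,y}
  L2: in={s,y} out={s,w}
  L3: in={w} out={w}
  L4: in=∅ out={w}
  L5: in={s} out={y}
  L6: in={w} out={w,y}
  L7: in={y} out={w,y}
  L8: in={w,y} out=∅

Interference:
  s: {w,y}
  v: {w,y}
  w: {s,v,y}
  y: {s,v,w}

Colouring:
  {s,w,y} pairwise interfere (3-clique) ⇒ χ ≥ 3
  3-colouring: R0={w}  R1={y}  R2={s,v}
  χ = 3

Answer: 3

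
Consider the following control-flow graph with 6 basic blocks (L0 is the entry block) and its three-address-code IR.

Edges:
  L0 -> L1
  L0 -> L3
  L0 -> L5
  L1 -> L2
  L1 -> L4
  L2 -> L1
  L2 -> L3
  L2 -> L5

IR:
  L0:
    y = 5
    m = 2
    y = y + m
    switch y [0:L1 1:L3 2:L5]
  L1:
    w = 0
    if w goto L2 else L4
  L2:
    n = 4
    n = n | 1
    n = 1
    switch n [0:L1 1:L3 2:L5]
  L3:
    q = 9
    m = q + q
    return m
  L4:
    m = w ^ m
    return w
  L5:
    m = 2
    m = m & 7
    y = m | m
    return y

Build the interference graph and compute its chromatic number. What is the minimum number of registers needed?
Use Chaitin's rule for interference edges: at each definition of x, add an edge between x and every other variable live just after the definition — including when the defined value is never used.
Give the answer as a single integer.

Per-block:
  L0: {m,y} / ∅
  L1: {w} / ∅
  L2: {n} / ∅
  L3: {m,q} / ∅
  L4: {m} / {m,w}
  L5: {m,y} / ∅

Liveness:
  L0 li=∅ lo={m}
  L1 li={m} lo={m,w}
  L2 li={m} lo={m}
  L3 li=∅ lo=∅
  L4 li={m,w} lo=∅
  L5 li=∅ lo=∅

Interference:
  m — {n,w,y}
  n — {m}
  q — ∅
  w — {m}
  y — {m}

Chromatic number:
  clique {m,n} ⇒ need ≥ 2
  assign m→c0 n→c1 q→c0 w→c1 y→c1 — no edge inside a register ⇒ χ ≤ 2
  χ = 2

Answer: 2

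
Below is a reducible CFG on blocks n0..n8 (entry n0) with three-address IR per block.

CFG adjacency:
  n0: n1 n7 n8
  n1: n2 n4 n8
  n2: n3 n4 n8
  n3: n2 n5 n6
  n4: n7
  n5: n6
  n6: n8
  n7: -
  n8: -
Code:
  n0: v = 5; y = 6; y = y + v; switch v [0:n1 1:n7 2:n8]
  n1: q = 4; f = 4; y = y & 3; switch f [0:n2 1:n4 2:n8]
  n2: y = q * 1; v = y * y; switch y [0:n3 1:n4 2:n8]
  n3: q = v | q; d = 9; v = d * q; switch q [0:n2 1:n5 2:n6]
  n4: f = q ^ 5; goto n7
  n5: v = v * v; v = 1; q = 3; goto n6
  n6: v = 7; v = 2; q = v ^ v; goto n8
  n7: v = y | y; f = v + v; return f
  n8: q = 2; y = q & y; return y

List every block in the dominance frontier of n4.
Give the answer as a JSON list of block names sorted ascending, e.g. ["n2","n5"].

Answer: ["n7"]

Derivation:
idom tree: n1←n0 n2←n1 n3←n2 n4←n1 n5←n3 n6←n3 n7←n0 n8←n0
Join-block Dom:
  n2: preds {n1,n3}: {n0,n1} ∩ {n0,n1,n2,n3} = {n0,n1}; idom=n1
  n4: preds {n1,n2}: {n0,n1} ∩ {n0,n1,n2} = {n0,n1}; idom=n1
  n6: preds {n3,n5}: {n0,n1,n2,n3} ∩ {n0,n1,n2,n3,n5} = {n0,n1,n2,n3}; idom=n3
  n7: preds {n0,n4}: {n0} ∩ {n0,n1,n4} = {n0}; idom=n0
  n8: preds {n0,n1,n2,n6}: {n0} ∩ {n0,n1} ∩ {n0,n1,n2} ∩ {n0,n1,n2,n3,n6} = {n0}; idom=n0

DF derivation:
  join n2 pred n1: · stop@n1
  join n2 pred n3: n3→n2 stop@n1
  join n4 pred n1: · stop@n1
  join n4 pred n2: n2 stop@n1
  join n6 pred n3: · stop@n3
  join n6 pred n5: n5 stop@n3
  join n7 pred n0: · stop@n0
  join n7 pred n4: n4→n1 stop@n0
  join n8 pred n0: · stop@n0
  join n8 pred n1: n1 stop@n0
  join n8 pred n2: n2→n1 stop@n0
  join n8 pred n6: n6→n3→n2→n1 stop@n0
  n0: DF=∅
  n1: DF={n7,n8}
  n2: DF={n2,n4,n8}
  n3: DF={n2,n8}
  n4: DF={n7}
  n5: DF={n6}
  n6: DF={n8}
  n7: DF=∅
  n8: DF=∅

DF(n4) = ["n7"]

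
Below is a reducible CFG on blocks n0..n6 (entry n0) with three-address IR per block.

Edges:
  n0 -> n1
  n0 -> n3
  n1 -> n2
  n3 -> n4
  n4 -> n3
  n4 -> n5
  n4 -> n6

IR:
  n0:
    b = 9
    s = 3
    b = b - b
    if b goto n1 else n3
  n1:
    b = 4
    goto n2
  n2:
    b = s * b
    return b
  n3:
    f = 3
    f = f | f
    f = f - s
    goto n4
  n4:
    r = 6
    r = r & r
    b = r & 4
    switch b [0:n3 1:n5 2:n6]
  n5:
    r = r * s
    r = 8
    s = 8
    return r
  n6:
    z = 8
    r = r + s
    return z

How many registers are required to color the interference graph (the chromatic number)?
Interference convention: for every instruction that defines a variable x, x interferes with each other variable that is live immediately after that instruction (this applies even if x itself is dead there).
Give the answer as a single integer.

Answer: 3

Analysis:
Block summaries:
  n0 def {b,s} use ∅
  n1 def {b} use ∅
  n2 def {b} use {b,s}
  n3 def {f} use {s}
  n4 def {b,r} use ∅
  n5 def {r,s} use {r,s}
  n6 def {r,z} use {r,s}

Liveness:
  n0: in=∅ out={s}
  n1: in={s} out={b,s}
  n2: in={b,s} out=∅
  n3: in={s} out={s}
  n4: in={s} out={r,s}
  n5: in={r,s} out=∅
  n6: in={r,s} out=∅

Interfere edges:
  b: {r,s}
  f: {s}
  r: {b,s,z}
  s: {b,f,r,z}
  z: {r,s}

Registers:
  {b,r,s} pairwise interfere (3-clique) ⇒ χ ≥ 3
  3-colouring: c0={s}  c1={f,r}  c2={b,z}
  χ = 3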